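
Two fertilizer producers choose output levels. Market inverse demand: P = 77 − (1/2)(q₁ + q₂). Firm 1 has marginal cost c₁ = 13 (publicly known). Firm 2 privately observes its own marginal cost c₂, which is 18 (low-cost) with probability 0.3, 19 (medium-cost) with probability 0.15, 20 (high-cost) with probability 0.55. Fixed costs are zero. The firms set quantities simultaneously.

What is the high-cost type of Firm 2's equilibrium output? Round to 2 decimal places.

Firm 2 with cost c maximizes (77 − (1/2)(q₁+q₂) − c)·q₂, giving q₂(c) = (77 − c − (1/2)q₁).
E[c₂] = 0.3·18 + 0.15·19 + 0.55·20 = 19.25
Firm 1's FOC against E[q₂] yields q₁ = (77 − 2·13 + E[c₂])/(3/2) = (77 − 26 + 19.25)/(3/2) = 46.8333.
q₂(high-cost) = (77 − 20 − (1/2)·46.8333) = 33.5833.

33.58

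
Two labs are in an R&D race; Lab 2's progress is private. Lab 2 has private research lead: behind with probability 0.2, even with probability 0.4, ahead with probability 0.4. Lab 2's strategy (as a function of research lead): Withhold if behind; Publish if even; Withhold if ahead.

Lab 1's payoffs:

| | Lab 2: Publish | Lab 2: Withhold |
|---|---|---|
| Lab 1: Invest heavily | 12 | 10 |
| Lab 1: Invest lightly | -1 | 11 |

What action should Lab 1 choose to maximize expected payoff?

E[Invest heavily] = 0.2·(10) + 0.4·(12) + 0.4·(10) = 10.8
E[Invest lightly] = 0.2·(11) + 0.4·(-1) + 0.4·(11) = 6.2
Best response: Invest heavily (10.8 is the largest).

Invest heavily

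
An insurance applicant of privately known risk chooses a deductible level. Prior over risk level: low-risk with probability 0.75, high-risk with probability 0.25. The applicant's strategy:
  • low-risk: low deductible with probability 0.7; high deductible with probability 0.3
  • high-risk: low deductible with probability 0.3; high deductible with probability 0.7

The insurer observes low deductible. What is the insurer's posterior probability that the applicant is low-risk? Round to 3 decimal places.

0.875

P(low deductible) = 0.75·0.7 + 0.25·0.3 = 0.6
P(low-risk | low deductible) = (0.75·0.7) / 0.6 = 0.525 / 0.6 = 0.875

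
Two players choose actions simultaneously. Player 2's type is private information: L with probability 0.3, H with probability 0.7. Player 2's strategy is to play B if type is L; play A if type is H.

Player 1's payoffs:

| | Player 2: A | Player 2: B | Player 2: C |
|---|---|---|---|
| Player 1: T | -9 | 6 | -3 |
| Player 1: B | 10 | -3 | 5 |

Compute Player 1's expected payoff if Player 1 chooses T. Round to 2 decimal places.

E[T] = 0.3·6 + 0.7·(-9) = 1.8 + (-6.3) = -4.5

-4.50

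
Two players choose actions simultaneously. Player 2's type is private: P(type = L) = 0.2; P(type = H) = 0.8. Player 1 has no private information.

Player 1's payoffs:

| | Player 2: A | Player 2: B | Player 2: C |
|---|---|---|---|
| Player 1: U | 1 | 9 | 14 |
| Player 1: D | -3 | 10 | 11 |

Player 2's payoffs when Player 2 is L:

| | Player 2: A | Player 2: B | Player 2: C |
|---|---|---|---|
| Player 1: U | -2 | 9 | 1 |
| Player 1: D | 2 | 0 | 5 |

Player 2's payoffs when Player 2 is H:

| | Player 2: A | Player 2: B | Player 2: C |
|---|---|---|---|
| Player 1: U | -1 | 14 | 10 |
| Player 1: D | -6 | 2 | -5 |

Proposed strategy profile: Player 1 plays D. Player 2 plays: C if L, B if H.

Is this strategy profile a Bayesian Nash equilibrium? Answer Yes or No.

A profile is a BNE iff every type of every player is best-responding given beliefs about the other side.
Player 1 plays D: E[D] = 0.2·(11) + 0.8·(10) = 10.2; E[U] = 10. Best-responding. ✓
Player 2 (type L), facing D: A gives 2, B gives 0, C gives 5. Proposed C is best. ✓
Player 2 (type H), facing D: A gives -6, B gives 2, C gives -5. Proposed B is best. ✓

Yes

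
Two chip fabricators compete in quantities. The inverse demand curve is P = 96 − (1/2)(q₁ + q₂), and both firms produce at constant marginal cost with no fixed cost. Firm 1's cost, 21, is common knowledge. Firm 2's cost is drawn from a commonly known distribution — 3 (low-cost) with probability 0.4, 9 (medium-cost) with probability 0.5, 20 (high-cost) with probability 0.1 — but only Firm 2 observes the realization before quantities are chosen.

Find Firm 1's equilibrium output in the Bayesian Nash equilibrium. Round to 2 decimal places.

Each type of Firm 2 best-responds to q₁; Firm 1 best-responds to the expected q₂ over Firm 2's types.
Firm 2 with cost c maximizes (96 − (1/2)(q₁+q₂) − c)·q₂, giving q₂(c) = (96 − c − (1/2)q₁).
E[c₂] = 0.4·3 + 0.5·9 + 0.1·20 = 7.7
Firm 1's FOC against E[q₂] yields q₁ = (96 − 2·21 + E[c₂])/(3/2) = (96 − 42 + 7.7)/(3/2) = 41.1333.

41.13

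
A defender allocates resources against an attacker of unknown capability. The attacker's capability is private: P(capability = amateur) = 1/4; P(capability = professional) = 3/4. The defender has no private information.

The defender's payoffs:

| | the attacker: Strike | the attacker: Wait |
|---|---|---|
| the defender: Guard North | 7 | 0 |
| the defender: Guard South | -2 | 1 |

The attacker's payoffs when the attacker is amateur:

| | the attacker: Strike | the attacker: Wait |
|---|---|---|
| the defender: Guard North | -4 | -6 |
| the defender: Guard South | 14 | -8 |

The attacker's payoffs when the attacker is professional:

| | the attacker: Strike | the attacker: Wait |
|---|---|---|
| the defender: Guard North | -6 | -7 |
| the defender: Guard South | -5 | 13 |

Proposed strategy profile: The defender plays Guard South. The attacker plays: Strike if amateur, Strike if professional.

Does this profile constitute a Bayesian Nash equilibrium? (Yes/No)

No

The defender plays Guard South: E[Guard South] = 1/4·(-2) + 3/4·(-2) = -2; E[Guard North] = 7. Not best-responding. ✗
The attacker (capability amateur), facing Guard South: Strike gives 14, Wait gives -8. Proposed Strike is best. ✓
The attacker (capability professional), facing Guard South: Strike gives -5, Wait gives 13. Proposed Strike is not best — profitable deviation exists. ✗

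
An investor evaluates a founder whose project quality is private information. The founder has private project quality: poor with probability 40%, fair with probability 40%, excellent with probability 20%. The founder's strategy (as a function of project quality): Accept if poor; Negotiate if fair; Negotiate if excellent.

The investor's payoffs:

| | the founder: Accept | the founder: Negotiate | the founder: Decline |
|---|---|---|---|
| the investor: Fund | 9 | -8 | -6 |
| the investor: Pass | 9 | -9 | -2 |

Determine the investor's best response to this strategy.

Fund

E[Fund] = 0.4·(9) + 0.4·(-8) + 0.2·(-8) = -1.2
E[Pass] = 0.4·(9) + 0.4·(-9) + 0.2·(-9) = -1.8
Best response: Fund (-1.2 is the largest).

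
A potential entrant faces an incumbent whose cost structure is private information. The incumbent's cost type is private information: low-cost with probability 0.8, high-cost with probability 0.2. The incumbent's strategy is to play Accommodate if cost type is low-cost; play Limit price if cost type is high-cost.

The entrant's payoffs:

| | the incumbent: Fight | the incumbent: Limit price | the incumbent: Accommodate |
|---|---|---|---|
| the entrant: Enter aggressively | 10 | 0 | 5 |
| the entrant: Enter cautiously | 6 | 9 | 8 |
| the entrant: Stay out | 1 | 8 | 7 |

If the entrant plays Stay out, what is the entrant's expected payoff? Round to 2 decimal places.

Take the expectation over the incumbent's cost type, weighting each type's action by its prior probability.
E[Stay out] = 0.8·7 + 0.2·8 = 5.6 + 1.6 = 7.2

7.20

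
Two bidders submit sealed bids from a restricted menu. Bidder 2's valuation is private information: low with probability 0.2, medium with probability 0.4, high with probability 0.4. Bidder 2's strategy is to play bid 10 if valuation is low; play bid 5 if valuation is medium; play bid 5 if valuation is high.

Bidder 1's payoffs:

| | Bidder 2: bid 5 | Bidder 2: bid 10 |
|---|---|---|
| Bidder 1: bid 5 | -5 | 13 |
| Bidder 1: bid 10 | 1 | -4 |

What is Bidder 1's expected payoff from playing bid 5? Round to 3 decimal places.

-1.400

E[bid 5] = 0.2·13 + 0.4·(-5) + 0.4·(-5) = 2.6 + (-2) + (-2) = -1.4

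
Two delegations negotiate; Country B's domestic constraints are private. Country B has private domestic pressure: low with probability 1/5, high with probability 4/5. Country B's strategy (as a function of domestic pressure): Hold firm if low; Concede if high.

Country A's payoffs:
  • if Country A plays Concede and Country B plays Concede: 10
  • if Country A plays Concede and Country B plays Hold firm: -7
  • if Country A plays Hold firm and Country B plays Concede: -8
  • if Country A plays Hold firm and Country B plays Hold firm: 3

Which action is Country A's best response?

Concede

Compute Country A's expected payoff for each action, taking the expectation over Country B's type.
E[Concede] = 1/5·(-7) + 4/5·(10) = 33/5
E[Hold firm] = 1/5·(3) + 4/5·(-8) = -29/5
Best response: Concede (33/5 is the largest).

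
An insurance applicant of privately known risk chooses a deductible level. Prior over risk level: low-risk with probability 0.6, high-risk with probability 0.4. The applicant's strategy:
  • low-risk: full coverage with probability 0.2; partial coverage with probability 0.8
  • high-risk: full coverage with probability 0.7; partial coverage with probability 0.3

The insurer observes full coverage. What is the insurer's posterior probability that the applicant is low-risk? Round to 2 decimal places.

P(full coverage) = 0.6·0.2 + 0.4·0.7 = 0.4
P(low-risk | full coverage) = (0.6·0.2) / 0.4 = 0.12 / 0.4 = 0.3

0.30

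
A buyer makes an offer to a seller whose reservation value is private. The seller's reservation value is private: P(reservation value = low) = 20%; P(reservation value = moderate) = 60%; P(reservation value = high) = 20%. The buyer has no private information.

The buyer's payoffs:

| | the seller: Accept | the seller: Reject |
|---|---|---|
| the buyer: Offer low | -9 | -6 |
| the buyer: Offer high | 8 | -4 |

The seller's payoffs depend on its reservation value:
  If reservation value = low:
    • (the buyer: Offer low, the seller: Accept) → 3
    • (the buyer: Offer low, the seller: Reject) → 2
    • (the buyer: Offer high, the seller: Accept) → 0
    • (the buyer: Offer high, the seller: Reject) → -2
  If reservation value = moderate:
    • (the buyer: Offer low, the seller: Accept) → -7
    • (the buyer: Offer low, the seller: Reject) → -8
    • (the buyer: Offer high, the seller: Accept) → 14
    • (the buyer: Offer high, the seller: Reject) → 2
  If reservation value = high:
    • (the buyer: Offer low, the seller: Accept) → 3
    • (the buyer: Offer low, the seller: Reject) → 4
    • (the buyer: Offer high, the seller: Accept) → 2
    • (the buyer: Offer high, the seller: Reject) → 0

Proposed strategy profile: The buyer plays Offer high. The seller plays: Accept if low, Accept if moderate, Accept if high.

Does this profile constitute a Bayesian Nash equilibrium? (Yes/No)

Yes

A profile is a BNE iff every type of every player is best-responding given beliefs about the other side.
The buyer plays Offer high: E[Offer high] = 0.2·(8) + 0.6·(8) + 0.2·(8) = 8; E[Offer low] = -9. Best-responding. ✓
The seller (reservation value low), facing Offer high: Accept gives 0, Reject gives -2. Proposed Accept is best. ✓
The seller (reservation value moderate), facing Offer high: Accept gives 14, Reject gives 2. Proposed Accept is best. ✓
The seller (reservation value high), facing Offer high: Accept gives 2, Reject gives 0. Proposed Accept is best. ✓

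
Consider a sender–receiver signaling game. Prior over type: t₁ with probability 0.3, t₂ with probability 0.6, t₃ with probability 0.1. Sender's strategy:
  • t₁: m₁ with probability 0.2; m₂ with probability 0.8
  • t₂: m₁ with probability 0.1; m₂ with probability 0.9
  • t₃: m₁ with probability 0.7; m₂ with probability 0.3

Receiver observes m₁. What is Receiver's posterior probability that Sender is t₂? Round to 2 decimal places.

Apply Bayes' rule using the sender's strategy as the likelihood.
P(m₁) = 0.3·0.2 + 0.6·0.1 + 0.1·0.7 = 0.19
P(t₂ | m₁) = (0.6·0.1) / 0.19 = 0.06 / 0.19 = 0.315789

0.32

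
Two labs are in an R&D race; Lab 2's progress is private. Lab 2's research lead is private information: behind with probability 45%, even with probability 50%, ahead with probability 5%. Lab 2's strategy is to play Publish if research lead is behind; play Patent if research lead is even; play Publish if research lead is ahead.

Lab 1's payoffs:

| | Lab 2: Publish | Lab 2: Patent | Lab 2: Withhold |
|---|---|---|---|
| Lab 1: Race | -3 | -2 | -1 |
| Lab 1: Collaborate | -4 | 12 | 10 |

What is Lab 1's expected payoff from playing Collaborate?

Take the expectation over Lab 2's research lead, weighting each type's action by its prior probability.
E[Collaborate] = 0.45·(-4) + 0.5·12 + 0.05·(-4) = (-1.8) + 6 + (-0.2) = 4

4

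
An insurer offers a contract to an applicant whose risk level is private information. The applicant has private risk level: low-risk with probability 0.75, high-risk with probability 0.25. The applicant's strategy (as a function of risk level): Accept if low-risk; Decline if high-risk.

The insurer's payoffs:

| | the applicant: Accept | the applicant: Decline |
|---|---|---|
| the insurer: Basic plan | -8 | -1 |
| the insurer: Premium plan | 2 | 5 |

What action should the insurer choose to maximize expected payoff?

E[Basic plan] = 0.75·(-8) + 0.25·(-1) = -6.25
E[Premium plan] = 0.75·(2) + 0.25·(5) = 2.75
Best response: Premium plan (2.75 is the largest).

Premium plan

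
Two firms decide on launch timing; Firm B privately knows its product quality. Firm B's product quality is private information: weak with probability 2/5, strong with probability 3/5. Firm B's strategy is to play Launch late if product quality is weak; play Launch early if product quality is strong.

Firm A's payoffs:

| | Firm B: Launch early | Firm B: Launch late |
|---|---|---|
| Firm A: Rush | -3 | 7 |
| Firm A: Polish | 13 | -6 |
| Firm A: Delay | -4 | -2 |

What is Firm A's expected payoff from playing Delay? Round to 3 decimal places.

E[Delay] = 2/5·(-2) + 3/5·(-4) = (-4/5) + (-12/5) = -16/5

-3.200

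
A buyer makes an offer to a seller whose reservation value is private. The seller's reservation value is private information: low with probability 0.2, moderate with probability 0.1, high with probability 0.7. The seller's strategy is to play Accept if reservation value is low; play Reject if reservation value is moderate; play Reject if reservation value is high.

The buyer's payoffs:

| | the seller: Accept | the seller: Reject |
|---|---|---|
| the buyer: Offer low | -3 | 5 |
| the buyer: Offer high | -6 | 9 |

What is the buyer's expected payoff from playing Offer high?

E[Offer high] = 0.2·(-6) + 0.1·9 + 0.7·9 = (-1.2) + 0.9 + 6.3 = 6

6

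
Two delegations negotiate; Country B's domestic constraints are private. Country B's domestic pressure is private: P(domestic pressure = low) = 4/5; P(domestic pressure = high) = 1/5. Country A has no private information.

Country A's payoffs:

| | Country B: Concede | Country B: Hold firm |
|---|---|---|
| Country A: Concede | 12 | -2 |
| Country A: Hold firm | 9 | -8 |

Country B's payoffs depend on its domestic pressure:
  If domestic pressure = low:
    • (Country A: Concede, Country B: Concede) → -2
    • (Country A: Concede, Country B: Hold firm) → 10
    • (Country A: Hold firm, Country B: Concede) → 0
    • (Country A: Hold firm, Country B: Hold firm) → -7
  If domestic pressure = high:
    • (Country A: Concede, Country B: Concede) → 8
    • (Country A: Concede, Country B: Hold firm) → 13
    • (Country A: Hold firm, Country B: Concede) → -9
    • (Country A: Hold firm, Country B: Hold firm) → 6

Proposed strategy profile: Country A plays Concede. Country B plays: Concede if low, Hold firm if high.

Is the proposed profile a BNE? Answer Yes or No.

A profile is a BNE iff every type of every player is best-responding given beliefs about the other side.
Country A plays Concede: E[Concede] = 4/5·(12) + 1/5·(-2) = 46/5; E[Hold firm] = 28/5. Best-responding. ✓
Country B (domestic pressure low), facing Concede: Concede gives -2, Hold firm gives 10. Proposed Concede is not best — profitable deviation exists. ✗
Country B (domestic pressure high), facing Concede: Concede gives 8, Hold firm gives 13. Proposed Hold firm is best. ✓

No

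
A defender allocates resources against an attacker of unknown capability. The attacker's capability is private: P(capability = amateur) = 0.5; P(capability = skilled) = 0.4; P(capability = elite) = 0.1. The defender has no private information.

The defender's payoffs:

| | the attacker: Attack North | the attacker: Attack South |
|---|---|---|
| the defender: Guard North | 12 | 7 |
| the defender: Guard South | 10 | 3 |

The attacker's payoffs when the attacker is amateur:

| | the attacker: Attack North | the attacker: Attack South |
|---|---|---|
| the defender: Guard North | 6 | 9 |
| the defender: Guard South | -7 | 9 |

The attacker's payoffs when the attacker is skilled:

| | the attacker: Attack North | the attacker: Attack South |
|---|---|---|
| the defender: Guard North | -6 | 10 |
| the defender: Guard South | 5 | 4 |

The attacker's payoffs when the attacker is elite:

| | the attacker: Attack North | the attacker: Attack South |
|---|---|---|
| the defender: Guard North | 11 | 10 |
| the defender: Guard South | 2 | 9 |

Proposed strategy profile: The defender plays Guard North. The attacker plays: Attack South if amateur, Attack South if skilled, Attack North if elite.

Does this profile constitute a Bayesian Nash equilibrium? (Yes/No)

Yes

The defender plays Guard North: E[Guard North] = 0.5·(7) + 0.4·(7) + 0.1·(12) = 7.5; E[Guard South] = 3.7. Best-responding. ✓
The attacker (capability amateur), facing Guard North: Attack North gives 6, Attack South gives 9. Proposed Attack South is best. ✓
The attacker (capability skilled), facing Guard North: Attack North gives -6, Attack South gives 10. Proposed Attack South is best. ✓
The attacker (capability elite), facing Guard North: Attack North gives 11, Attack South gives 10. Proposed Attack North is best. ✓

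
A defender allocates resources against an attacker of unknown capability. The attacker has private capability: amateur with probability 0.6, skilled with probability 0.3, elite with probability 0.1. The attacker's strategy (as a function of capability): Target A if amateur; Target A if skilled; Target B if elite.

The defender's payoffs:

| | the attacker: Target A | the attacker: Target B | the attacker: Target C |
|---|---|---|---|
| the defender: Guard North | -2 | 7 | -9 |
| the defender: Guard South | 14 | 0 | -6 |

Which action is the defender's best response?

Guard South

E[Guard North] = 0.6·(-2) + 0.3·(-2) + 0.1·(7) = -1.1
E[Guard South] = 0.6·(14) + 0.3·(14) + 0.1·(0) = 12.6
Best response: Guard South (12.6 is the largest).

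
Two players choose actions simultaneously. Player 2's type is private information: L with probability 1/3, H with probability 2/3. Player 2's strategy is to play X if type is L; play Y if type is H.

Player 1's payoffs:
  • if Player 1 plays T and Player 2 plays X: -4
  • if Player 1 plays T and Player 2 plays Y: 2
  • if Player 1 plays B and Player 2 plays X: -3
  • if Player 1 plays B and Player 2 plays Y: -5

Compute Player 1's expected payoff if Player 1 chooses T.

0

E[T] = 1/3·(-4) + 2/3·2 = (-4/3) + 4/3 = 0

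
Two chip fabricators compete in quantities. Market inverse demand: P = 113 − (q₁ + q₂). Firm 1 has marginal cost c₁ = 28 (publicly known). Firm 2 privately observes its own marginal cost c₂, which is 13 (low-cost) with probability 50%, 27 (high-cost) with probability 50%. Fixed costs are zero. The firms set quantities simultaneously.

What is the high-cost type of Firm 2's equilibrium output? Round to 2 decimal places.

Type-c best response for Firm 2: q₂(c) = (113 − c)/2 − q₁/2.
Firm 1 maximizes expected profit; its first-order condition is 113 − 2q₁ − E[q₂] − 28 = 0.
Substituting E[q₂] and solving: E[c₂] = 20, so q₁ = (113 − 2·28 + 20)/3 = 25.6667.
q₂(high-cost) = (113 − 27 − 25.6667)/2 = 30.1667.

30.17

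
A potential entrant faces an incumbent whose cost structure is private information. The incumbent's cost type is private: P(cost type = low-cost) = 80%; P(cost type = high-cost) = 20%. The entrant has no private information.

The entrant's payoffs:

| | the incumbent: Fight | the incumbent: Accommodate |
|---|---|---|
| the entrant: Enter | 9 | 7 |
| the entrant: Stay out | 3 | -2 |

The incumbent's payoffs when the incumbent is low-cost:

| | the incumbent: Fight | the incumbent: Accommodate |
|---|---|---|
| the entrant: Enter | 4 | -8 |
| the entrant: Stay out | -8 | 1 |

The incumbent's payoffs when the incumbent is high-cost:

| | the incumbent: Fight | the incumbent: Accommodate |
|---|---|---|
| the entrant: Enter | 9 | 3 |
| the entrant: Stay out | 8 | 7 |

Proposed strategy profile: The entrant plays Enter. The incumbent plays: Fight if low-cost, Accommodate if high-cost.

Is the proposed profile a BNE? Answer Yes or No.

A profile is a BNE iff every type of every player is best-responding given beliefs about the other side.
The entrant plays Enter: E[Enter] = 0.8·(9) + 0.2·(7) = 8.6; E[Stay out] = 2. Best-responding. ✓
The incumbent (cost type low-cost), facing Enter: Fight gives 4, Accommodate gives -8. Proposed Fight is best. ✓
The incumbent (cost type high-cost), facing Enter: Fight gives 9, Accommodate gives 3. Proposed Accommodate is not best — profitable deviation exists. ✗

No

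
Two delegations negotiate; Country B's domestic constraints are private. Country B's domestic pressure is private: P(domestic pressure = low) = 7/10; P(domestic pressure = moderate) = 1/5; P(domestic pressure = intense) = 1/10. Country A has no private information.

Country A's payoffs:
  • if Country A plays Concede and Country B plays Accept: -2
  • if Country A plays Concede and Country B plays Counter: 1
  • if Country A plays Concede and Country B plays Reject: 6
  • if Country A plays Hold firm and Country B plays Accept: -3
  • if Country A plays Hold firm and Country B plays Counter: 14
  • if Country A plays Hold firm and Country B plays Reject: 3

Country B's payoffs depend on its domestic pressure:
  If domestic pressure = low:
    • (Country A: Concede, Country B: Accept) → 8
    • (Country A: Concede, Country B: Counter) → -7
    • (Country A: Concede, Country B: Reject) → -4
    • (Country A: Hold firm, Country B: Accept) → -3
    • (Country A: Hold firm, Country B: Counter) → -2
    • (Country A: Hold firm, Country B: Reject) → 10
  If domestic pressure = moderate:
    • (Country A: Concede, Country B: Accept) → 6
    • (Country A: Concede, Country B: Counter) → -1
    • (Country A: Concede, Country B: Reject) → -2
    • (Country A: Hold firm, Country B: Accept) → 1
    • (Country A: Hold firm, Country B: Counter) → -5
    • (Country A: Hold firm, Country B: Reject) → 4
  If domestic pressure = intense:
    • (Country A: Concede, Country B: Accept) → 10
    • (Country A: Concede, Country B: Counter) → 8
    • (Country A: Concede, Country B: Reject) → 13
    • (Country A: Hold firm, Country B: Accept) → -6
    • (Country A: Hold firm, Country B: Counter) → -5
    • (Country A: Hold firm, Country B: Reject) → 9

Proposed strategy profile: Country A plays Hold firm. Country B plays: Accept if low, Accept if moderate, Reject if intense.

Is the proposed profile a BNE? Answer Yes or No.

A profile is a BNE iff every type of every player is best-responding given beliefs about the other side.
Country A plays Hold firm: E[Hold firm] = 7/10·(-3) + 1/5·(-3) + 1/10·(3) = -12/5; E[Concede] = -6/5. Not best-responding. ✗
Country B (domestic pressure low), facing Hold firm: Accept gives -3, Counter gives -2, Reject gives 10. Proposed Accept is not best — profitable deviation exists. ✗
Country B (domestic pressure moderate), facing Hold firm: Accept gives 1, Counter gives -5, Reject gives 4. Proposed Accept is not best — profitable deviation exists. ✗
Country B (domestic pressure intense), facing Hold firm: Accept gives -6, Counter gives -5, Reject gives 9. Proposed Reject is best. ✓

No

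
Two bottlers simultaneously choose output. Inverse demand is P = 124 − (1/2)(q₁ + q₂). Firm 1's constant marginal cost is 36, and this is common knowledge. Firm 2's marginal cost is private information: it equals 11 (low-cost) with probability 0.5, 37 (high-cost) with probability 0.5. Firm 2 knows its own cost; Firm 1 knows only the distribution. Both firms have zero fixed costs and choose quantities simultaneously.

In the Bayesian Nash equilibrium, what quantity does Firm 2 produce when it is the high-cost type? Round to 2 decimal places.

61.67

Firm 2 with cost c maximizes (124 − (1/2)(q₁+q₂) − c)·q₂, giving q₂(c) = (124 − c − (1/2)q₁).
E[c₂] = 0.5·11 + 0.5·37 = 24
Firm 1's FOC against E[q₂] yields q₁ = (124 − 2·36 + E[c₂])/(3/2) = (124 − 72 + 24)/(3/2) = 50.6667.
q₂(high-cost) = (124 − 37 − (1/2)·50.6667) = 61.6667.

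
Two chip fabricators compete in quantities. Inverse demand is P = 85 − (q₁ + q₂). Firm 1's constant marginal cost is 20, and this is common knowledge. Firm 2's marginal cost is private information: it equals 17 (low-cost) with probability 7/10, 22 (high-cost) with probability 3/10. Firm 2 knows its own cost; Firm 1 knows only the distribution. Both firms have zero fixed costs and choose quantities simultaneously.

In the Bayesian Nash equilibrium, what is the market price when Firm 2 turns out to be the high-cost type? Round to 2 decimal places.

42.92

Type-c best response for Firm 2: q₂(c) = (85 − c)/2 − q₁/2.
Firm 1 maximizes expected profit; its first-order condition is 85 − 2q₁ − E[q₂] − 20 = 0.
Substituting E[q₂] and solving: E[c₂] = 18.5, so q₁ = (85 − 2·20 + 18.5)/3 = 21.1667.
q₂(high-cost) = 20.9167, so P = 85 − (21.1667 + 20.9167) = 42.9167.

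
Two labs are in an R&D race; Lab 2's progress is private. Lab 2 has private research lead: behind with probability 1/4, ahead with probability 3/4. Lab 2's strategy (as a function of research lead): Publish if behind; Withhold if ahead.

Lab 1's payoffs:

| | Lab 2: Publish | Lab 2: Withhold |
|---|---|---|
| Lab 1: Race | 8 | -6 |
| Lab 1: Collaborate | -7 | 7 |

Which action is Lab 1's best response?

Collaborate

E[Race] = 1/4·(8) + 3/4·(-6) = -5/2
E[Collaborate] = 1/4·(-7) + 3/4·(7) = 7/2
Best response: Collaborate (7/2 is the largest).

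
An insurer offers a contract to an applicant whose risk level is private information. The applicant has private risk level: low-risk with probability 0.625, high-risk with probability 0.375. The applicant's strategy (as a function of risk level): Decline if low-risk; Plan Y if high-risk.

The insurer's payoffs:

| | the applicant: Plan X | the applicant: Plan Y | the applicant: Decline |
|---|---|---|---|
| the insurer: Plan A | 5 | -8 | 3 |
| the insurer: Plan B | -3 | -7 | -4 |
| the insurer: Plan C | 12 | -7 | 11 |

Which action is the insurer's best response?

Plan C

Compute the insurer's expected payoff for each action, taking the expectation over the applicant's type.
E[Plan A] = 0.625·(3) + 0.375·(-8) = -1.125
E[Plan B] = 0.625·(-4) + 0.375·(-7) = -5.125
E[Plan C] = 0.625·(11) + 0.375·(-7) = 4.25
Best response: Plan C (4.25 is the largest).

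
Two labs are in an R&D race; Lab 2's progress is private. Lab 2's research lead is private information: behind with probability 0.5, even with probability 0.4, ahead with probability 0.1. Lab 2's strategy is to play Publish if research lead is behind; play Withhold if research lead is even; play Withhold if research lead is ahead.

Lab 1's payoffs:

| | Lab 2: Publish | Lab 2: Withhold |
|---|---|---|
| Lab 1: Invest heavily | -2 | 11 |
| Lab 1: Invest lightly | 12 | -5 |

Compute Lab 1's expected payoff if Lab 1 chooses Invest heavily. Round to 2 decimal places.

E[Invest heavily] = 0.5·(-2) + 0.4·11 + 0.1·11 = (-1) + 4.4 + 1.1 = 4.5

4.50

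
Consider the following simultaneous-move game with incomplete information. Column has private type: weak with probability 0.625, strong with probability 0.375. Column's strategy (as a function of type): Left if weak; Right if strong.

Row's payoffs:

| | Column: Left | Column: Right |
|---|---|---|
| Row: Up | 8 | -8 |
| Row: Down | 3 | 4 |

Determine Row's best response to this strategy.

Down

Compute Row's expected payoff for each action, taking the expectation over Column's type.
E[Up] = 0.625·(8) + 0.375·(-8) = 2
E[Down] = 0.625·(3) + 0.375·(4) = 3.375
Best response: Down (3.375 is the largest).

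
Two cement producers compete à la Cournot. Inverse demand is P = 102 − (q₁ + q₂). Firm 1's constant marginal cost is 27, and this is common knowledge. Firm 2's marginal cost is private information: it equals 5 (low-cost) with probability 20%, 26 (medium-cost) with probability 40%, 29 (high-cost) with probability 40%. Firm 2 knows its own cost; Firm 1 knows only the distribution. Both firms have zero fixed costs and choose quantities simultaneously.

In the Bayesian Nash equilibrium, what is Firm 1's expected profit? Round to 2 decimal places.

Firm 2 with cost c maximizes (102 − (q₁+q₂) − c)·q₂, giving q₂(c) = (102 − c − q₁)/2.
E[c₂] = 0.2·5 + 0.4·26 + 0.4·29 = 23
Firm 1's FOC against E[q₂] yields q₁ = (102 − 2·27 + E[c₂])/3 = (102 − 54 + 23)/3 = 23.6667.
E[P] = 102 − (q₁ + E[q₂]) = 50.6667; Firm 1's expected profit = (E[P] − 27)·q₁ = (50.6667 − 27)·23.6667 = 560.111.

560.11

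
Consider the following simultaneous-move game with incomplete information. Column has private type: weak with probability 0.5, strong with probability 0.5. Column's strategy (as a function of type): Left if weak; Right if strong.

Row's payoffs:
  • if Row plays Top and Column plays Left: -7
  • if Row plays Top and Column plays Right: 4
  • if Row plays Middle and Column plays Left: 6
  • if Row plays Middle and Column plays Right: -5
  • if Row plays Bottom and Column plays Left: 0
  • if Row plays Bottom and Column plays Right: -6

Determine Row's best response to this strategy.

E[Top] = 0.5·(-7) + 0.5·(4) = -1.5
E[Middle] = 0.5·(6) + 0.5·(-5) = 0.5
E[Bottom] = 0.5·(0) + 0.5·(-6) = -3
Best response: Middle (0.5 is the largest).

Middle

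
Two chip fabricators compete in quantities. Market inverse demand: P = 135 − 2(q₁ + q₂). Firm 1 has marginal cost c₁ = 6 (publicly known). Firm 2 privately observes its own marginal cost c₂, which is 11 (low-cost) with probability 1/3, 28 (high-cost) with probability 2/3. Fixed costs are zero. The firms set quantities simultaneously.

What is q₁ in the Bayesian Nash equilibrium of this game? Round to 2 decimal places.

24.22

Firm 2 with cost c maximizes (135 − 2(q₁+q₂) − c)·q₂, giving q₂(c) = (135 − c − 2q₁)/4.
E[c₂] = 1/3·11 + 2/3·28 = 22.3333
Firm 1's FOC against E[q₂] yields q₁ = (135 − 2·6 + E[c₂])/6 = (135 − 12 + 22.3333)/6 = 24.2222.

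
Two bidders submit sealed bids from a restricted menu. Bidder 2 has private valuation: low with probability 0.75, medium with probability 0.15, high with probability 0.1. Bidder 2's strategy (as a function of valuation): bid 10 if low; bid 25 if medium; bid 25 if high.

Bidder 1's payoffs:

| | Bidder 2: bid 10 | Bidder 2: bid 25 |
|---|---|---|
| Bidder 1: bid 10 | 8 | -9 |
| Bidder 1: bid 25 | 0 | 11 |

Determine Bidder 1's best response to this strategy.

bid 10

Compute Bidder 1's expected payoff for each action, taking the expectation over Bidder 2's type.
E[bid 10] = 0.75·(8) + 0.15·(-9) + 0.1·(-9) = 3.75
E[bid 25] = 0.75·(0) + 0.15·(11) + 0.1·(11) = 2.75
Best response: bid 10 (3.75 is the largest).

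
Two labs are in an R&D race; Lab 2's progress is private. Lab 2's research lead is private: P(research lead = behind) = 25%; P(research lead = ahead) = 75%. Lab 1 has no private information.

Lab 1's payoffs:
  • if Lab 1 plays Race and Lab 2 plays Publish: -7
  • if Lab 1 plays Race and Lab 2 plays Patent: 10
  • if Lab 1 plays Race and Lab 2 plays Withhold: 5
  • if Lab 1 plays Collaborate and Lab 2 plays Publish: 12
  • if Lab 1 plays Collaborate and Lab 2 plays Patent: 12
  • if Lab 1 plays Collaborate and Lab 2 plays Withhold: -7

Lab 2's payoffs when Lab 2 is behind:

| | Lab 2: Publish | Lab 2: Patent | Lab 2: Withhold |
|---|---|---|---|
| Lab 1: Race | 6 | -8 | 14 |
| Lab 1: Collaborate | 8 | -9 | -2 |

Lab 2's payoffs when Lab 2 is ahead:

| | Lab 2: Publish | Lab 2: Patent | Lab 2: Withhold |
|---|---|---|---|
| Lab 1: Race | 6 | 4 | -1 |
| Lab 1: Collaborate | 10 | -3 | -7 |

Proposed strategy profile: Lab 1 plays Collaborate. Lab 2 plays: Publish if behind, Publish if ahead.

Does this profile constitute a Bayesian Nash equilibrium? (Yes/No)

Yes

Lab 1 plays Collaborate: E[Collaborate] = 0.25·(12) + 0.75·(12) = 12; E[Race] = -7. Best-responding. ✓
Lab 2 (research lead behind), facing Collaborate: Publish gives 8, Patent gives -9, Withhold gives -2. Proposed Publish is best. ✓
Lab 2 (research lead ahead), facing Collaborate: Publish gives 10, Patent gives -3, Withhold gives -7. Proposed Publish is best. ✓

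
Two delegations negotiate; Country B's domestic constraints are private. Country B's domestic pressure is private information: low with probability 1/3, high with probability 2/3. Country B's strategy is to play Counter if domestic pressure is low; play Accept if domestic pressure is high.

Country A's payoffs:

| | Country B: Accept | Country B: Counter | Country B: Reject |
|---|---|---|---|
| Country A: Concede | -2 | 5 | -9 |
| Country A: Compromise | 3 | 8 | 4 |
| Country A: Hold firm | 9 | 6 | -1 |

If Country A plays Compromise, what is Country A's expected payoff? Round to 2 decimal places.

E[Compromise] = 1/3·8 + 2/3·3 = 8/3 + 2 = 14/3

4.67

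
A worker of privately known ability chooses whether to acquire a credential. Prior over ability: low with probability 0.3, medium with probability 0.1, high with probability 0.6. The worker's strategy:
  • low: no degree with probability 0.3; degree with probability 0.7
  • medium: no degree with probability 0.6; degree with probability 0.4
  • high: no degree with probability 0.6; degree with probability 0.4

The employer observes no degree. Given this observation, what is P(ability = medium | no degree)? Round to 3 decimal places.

0.118

Apply Bayes' rule using the sender's strategy as the likelihood.
P(no degree) = 0.3·0.3 + 0.1·0.6 + 0.6·0.6 = 0.51
P(medium | no degree) = (0.1·0.6) / 0.51 = 0.06 / 0.51 = 0.117647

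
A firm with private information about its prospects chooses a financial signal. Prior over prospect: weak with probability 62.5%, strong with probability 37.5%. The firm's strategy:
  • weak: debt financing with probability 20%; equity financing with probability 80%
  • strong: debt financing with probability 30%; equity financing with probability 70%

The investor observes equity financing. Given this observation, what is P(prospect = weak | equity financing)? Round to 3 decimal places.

P(equity financing) = 0.625·0.8 + 0.375·0.7 = 0.7625
P(weak | equity financing) = (0.625·0.8) / 0.7625 = 0.5 / 0.7625 = 0.655738

0.656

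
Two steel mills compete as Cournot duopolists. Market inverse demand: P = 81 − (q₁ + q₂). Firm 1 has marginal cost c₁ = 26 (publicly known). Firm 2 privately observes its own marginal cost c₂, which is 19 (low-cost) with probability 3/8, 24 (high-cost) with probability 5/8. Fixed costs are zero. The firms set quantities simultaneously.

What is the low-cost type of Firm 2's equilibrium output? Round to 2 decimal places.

22.48

Each type of Firm 2 best-responds to q₁; Firm 1 best-responds to the expected q₂ over Firm 2's types.
Firm 2 with cost c maximizes (81 − (q₁+q₂) − c)·q₂, giving q₂(c) = (81 − c − q₁)/2.
E[c₂] = 3/8·19 + 5/8·24 = 22.125
Firm 1's FOC against E[q₂] yields q₁ = (81 − 2·26 + E[c₂])/3 = (81 − 52 + 22.125)/3 = 17.0417.
q₂(low-cost) = (81 − 19 − 17.0417)/2 = 22.4792.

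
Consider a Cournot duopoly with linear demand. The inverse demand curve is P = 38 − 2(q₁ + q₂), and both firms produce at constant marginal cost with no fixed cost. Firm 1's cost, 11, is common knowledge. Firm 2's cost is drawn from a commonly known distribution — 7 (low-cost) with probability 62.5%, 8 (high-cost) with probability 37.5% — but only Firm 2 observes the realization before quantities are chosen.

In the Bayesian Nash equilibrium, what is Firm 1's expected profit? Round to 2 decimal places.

Firm 2 with cost c maximizes (38 − 2(q₁+q₂) − c)·q₂, giving q₂(c) = (38 − c − 2q₁)/4.
E[c₂] = 0.625·7 + 0.375·8 = 7.375
Firm 1's FOC against E[q₂] yields q₁ = (38 − 2·11 + E[c₂])/6 = (38 − 22 + 7.375)/6 = 3.89583.
E[P] = 38 − 2·(q₁ + E[q₂]) = 18.7917; Firm 1's expected profit = (E[P] − 11)·q₁ = (18.7917 − 11)·3.89583 = 30.355.

30.36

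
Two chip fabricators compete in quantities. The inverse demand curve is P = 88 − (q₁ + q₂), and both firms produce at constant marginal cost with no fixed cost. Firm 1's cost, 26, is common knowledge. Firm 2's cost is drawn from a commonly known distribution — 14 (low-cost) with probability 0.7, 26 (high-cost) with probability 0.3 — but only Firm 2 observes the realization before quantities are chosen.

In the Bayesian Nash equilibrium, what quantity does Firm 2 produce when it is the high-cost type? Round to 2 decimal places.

Firm 2 with cost c maximizes (88 − (q₁+q₂) − c)·q₂, giving q₂(c) = (88 − c − q₁)/2.
E[c₂] = 0.7·14 + 0.3·26 = 17.6
Firm 1's FOC against E[q₂] yields q₁ = (88 − 2·26 + E[c₂])/3 = (88 − 52 + 17.6)/3 = 17.8667.
q₂(high-cost) = (88 − 26 − 17.8667)/2 = 22.0667.

22.07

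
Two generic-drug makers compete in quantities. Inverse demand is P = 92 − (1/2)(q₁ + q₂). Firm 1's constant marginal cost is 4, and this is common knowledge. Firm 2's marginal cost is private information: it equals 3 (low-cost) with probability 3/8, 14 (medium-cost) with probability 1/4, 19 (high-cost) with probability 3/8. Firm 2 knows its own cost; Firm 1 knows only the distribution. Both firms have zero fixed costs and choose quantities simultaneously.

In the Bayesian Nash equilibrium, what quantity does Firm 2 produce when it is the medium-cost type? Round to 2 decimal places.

Type-c best response for Firm 2: q₂(c) = (92 − c) − q₁/2.
Firm 1 maximizes expected profit; its first-order condition is 92 − q₁ − (1/2)E[q₂] − 4 = 0.
Substituting E[q₂] and solving: E[c₂] = 11.75, so q₁ = (92 − 2·4 + 11.75)/(3/2) = 63.8333.
q₂(medium-cost) = (92 − 14 − (1/2)·63.8333) = 46.0833.

46.08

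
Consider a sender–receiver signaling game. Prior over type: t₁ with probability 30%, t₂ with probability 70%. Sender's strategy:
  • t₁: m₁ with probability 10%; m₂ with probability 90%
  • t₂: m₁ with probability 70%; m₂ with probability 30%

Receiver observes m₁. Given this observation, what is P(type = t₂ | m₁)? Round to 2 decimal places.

0.94

P(m₁) = 0.3·0.1 + 0.7·0.7 = 0.52
P(t₂ | m₁) = (0.7·0.7) / 0.52 = 0.49 / 0.52 = 0.942308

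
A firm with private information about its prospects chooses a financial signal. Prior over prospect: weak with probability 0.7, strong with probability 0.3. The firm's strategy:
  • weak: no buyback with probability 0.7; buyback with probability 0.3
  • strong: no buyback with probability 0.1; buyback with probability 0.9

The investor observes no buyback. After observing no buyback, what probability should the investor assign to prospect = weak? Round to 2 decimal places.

P(no buyback) = 0.7·0.7 + 0.3·0.1 = 0.52
P(weak | no buyback) = (0.7·0.7) / 0.52 = 0.49 / 0.52 = 0.942308

0.94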